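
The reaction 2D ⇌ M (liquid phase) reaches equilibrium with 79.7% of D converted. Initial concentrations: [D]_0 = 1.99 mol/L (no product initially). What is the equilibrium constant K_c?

Let X = conversion of D.
Concentrations: [D] = 1.99 − 1.99X; [M] = 0.995X.
At X = 0.797: [D] = 0.404, [M] = 0.793.
K_c = [M] / ([D]^2) = 4.86 L/mol.

K_c = 4.86 L/mol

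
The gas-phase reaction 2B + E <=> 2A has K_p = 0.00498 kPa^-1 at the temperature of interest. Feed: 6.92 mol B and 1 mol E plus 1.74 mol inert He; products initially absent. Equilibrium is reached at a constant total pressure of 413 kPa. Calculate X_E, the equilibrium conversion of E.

X = 0.710

Take 1 mol E as basis and let X be its fractional conversion, so ξ = X.
At extent ξ: n_B = 6.92 − 2X; n_E = 1 − X; n_A = 2X; n_I = 1.74 (inert).
Summing: n_T = 9.66 − X.
Mole fractions y_i = n_i/n_T; K_p = p_A^2 / (p_B^2 p_E) with p_i = y_i·P.
Equating to 0.00498 kPa^-1 and solving on 0 < X < 1: X = 0.710.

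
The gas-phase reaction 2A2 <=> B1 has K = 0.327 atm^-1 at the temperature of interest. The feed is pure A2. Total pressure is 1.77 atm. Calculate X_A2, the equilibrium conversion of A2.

Basis: 1 mol A2 initially; let X = conversion of A2. Extent ξ = 0.5X.
Mole table: n_A2 = 1 − X; n_B1 = 0.5X.
n_T = Σnᵢ = 1 − 0.5X.
y_i = n_i/n_T, p_i = y_i·P. K = p_B1 / (p_A2^2).
Setting this equal to 0.327 atm^-1 and taking the physical root (0 < X < 1) gives X = 0.451.

X = 0.451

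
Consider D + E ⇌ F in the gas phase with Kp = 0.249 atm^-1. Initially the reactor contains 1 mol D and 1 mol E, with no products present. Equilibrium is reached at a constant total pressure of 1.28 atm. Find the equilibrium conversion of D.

Let X = conversion of D (basis 1 mol D); extent of reaction ξ = X.
Mole table: n_D = 1 − X; n_E = 1 − X; n_F = X.
Summing: n_T = 2 − X.
Mole fractions y_i = n_i/n_T; Kp = p_F / (p_D p_E) with p_i = y_i·P.
Setting this equal to 0.249 atm^-1 and taking the physical root (0 < X < 1) gives X = 0.129.

X = 0.129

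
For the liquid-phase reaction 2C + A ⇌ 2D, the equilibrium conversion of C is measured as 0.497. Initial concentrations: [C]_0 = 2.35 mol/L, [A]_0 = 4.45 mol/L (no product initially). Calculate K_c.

Let X = conversion of C.
Concentrations: [C] = 2.35 − 2.35X; [A] = 4.45 − 1.18X; [D] = 2.35X.
At X = 0.497: [C] = 1.18, [A] = 3.87, [D] = 1.17.
K_c = [D]^2 / ([C]^2 [A]) = 0.253 L/mol.

K_c = 0.253 L/mol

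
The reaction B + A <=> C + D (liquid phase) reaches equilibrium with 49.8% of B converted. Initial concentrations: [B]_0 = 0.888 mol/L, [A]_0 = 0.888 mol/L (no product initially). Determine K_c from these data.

K_c = 0.984

Let X = conversion of B.
Concentrations: [B] = 0.888 − 0.888X; [A] = 0.888 − 0.888X; [C] = 0.888X; [D] = 0.888X.
At X = 0.498: [B] = 0.446, [A] = 0.446, [C] = 0.442, [D] = 0.442.
K_c = [C] [D] / ([B] [A]) = 0.984.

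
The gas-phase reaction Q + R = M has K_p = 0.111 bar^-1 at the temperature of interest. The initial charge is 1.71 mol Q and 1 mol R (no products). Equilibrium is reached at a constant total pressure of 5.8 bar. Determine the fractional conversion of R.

X = 0.275

Take 1 mol R as basis and let X be its fractional conversion, so ξ = X.
Mole table: n_Q = 1.71 − X; n_R = 1 − X; n_M = X.
Summing: n_T = 2.71 − X.
With p_i = (n_i/n_T)P, K_p = p_M / (p_Q p_R).
This yields a degree-2 equation in X; solving on (0,1), X = 0.275.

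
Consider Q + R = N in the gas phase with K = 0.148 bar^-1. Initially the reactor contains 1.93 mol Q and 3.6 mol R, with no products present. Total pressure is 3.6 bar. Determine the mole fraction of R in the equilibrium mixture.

y_R = 0.618

Let X = conversion of Q (basis 1.93 mol Q); extent of reaction ξ = 1.93X.
Species balance: n_Q = 1.93 − 1.93X; n_R = 3.6 − 1.93X; n_N = 1.93X.
n_T = Σnᵢ = 5.53 − 1.93X.
Mole fractions y_i = n_i/n_T; K = p_N / (p_Q p_R) with p_i = y_i·P.
Equating to 0.148 bar^-1 and solving on 0 < X < 1: X = 0.248.
Then n_R = 3.12, n_T = 5.05, so y_R = 0.618.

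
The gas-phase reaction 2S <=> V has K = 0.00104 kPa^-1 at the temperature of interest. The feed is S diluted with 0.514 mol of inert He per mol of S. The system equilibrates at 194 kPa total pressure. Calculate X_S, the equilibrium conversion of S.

Basis: 1 mol S initially; let X = conversion of S. Extent ξ = 0.5X.
At extent ξ: n_S = 1 − X; n_V = 0.5X; n_I = 0.514 (inert).
Summing: n_T = 1.51 − 0.5X.
y_i = n_i/n_T, p_i = y_i·P. K = p_V / (p_S^2).
This yields a degree-2 equation in X; solving on (0,1), X = 0.188.

X = 0.188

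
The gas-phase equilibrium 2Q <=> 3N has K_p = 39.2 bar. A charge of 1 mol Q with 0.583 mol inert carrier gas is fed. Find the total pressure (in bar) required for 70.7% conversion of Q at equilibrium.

Take 1 mol Q as basis and let X be its fractional conversion, so ξ = 0.5X.
Mole table: n_Q = 1 − X; n_N = 1.5X; n_I = 0.583 (inert).
n_T = Σnᵢ = 1.58 + 0.5X.
K_p = p_N^3 / (p_Q^2) with p_i = (n_i/n_T)·P.
At X = 0.707: the mole-fraction product g(X) = Π y_i^ν_i = 7.174. Since K_p = g(X)·P^{1}, P = (K_p/g)^(1/1) = (39.2/7.174)^(1/1) = 5.46 bar.

P = 5.46 bar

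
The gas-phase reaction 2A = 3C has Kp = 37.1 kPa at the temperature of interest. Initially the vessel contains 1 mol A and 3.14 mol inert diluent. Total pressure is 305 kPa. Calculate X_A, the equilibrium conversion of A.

X = 0.388

Take 1 mol A as basis and let X be its fractional conversion, so ξ = 0.5X.
Mole table: n_A = 1 − X; n_C = 1.5X; n_I = 3.14 (inert).
Total moles n_T = 4.14 + 0.5X.
With p_i = (n_i/n_T)P, Kp = p_C^3 / (p_A^2).
Setting this equal to 37.1 kPa and taking the physical root (0 < X < 1) gives X = 0.388.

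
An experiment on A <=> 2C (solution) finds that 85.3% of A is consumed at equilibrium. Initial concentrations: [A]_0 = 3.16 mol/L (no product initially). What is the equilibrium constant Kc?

Kc = 62.6 mol/L

Let X = conversion of A.
Concentrations: [A] = 3.16 − 3.16X; [C] = 6.32X.
At X = 0.853: [A] = 0.465, [C] = 5.39.
Kc = [C]^2 / ([A]) = 62.6 mol/L.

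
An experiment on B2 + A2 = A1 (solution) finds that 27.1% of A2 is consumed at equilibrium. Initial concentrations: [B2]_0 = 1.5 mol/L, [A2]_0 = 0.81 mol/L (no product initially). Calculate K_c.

Let X = conversion of A2.
Concentrations: [B2] = 1.5 − 0.81X; [A2] = 0.81 − 0.81X; [A1] = 0.81X.
At X = 0.271: [B2] = 1.28, [A2] = 0.59, [A1] = 0.22.
K_c = [A1] / ([B2] [A2]) = 0.29 L/mol.

K_c = 0.29 L/mol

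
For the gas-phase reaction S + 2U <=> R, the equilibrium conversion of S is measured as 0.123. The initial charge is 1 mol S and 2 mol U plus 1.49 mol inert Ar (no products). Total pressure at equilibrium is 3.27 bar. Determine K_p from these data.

Basis: 1 mol S initially; let X = conversion of S. Extent ξ = X.
At extent ξ: n_S = 1 − X; n_U = 2 − 2X; n_R = X; n_I = 1.49 (inert).
Total moles n_T = 4.49 − 2X.
At X = 0.123: n_S = 0.877, n_U = 1.75, n_R = 0.123, n_T = 4.24.
p_i = (n_i/n_T)·P. K_p = p_R / (p_S p_U^2) = 0.0768 bar^-2.

K_p = 0.0768 bar^-2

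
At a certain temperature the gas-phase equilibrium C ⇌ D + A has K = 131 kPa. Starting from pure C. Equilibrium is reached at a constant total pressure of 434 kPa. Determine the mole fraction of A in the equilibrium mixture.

y_A = 0.325

Basis: 1 mol C initially; let X = conversion of C. Extent ξ = X.
Mole table: n_C = 1 − X; n_D = X; n_A = X.
Summing: n_T = 1 + X.
With p_i = (n_i/n_T)P, K = p_D p_A / (p_C).
Setting this equal to 131 kPa and taking the physical root (0 < X < 1) gives X = 0.482.
Then n_A = 0.482, n_T = 1.48, so y_A = 0.325.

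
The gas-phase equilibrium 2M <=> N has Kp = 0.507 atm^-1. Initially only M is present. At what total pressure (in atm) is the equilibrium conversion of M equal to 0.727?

P = 6.12 atm

Basis: 1 mol M initially; let X = conversion of M. Extent ξ = 0.5X.
Mole table: n_M = 1 − X; n_N = 0.5X.
Total moles n_T = 1 − 0.5X.
Kp = p_N / (p_M^2) with p_i = (n_i/n_T)·P.
At X = 0.727: the mole-fraction product g(X) = Π y_i^ν_i = 3.104. Since Kp = g(X)·P^{-1}, P = (g/Kp)^(1/1) = (3.104/0.507)^(1/1) = 6.12 atm.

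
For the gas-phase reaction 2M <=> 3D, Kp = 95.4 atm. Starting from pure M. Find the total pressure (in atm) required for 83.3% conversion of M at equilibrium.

P = 1.93 atm

Let X = conversion of M (basis 1 mol M); extent of reaction ξ = 0.5X.
Species balance: n_M = 1 − X; n_D = 1.5X.
Total moles n_T = 1 + 0.5X.
Kp = p_D^3 / (p_M^2) with p_i = (n_i/n_T)·P.
At X = 0.833: the mole-fraction product g(X) = Π y_i^ν_i = 49.38. Since Kp = g(X)·P^{1}, P = (Kp/g)^(1/1) = (95.4/49.38)^(1/1) = 1.93 atm.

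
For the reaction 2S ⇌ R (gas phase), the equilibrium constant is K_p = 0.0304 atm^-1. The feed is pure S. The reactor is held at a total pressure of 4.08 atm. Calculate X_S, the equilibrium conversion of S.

Basis: 1 mol S initially; let X = conversion of S. Extent ξ = 0.5X.
At extent ξ: n_S = 1 − X; n_R = 0.5X.
Total moles n_T = 1 − 0.5X.
y_i = n_i/n_T, p_i = y_i·P. K_p = p_R / (p_S^2).
Substituting and setting equal to 0.0304 atm^-1 gives a polynomial in X; the root in (0,1) is X = 0.182.

X = 0.182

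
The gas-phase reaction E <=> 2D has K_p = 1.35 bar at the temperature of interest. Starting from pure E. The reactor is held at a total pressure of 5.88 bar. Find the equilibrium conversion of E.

X = 0.233

Let X = conversion of E (basis 1 mol E); extent of reaction ξ = X.
Moles: n_E = 1 − X; n_D = 2X.
Summing: n_T = 1 + X.
Mole fractions y_i = n_i/n_T; K_p = p_D^2 / (p_E) with p_i = y_i·P.
Substituting and setting equal to 1.35 bar gives a polynomial in X; the root in (0,1) is X = 0.233.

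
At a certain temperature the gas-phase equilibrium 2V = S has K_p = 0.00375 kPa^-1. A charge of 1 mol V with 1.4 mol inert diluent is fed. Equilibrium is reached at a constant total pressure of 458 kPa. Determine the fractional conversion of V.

Basis: 1 mol V initially; let X = conversion of V. Extent ξ = 0.5X.
Mole table: n_V = 1 − X; n_S = 0.5X; n_I = 1.4 (inert).
n_T = Σnᵢ = 2.4 − 0.5X.
y_i = n_i/n_T, p_i = y_i·P. K_p = p_S / (p_V^2).
Equating to 0.00375 kPa^-1 and solving on 0 < X < 1: X = 0.461.

X = 0.461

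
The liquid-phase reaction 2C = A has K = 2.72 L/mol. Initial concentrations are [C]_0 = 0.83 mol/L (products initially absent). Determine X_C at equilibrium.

Let X = conversion of C; extent ξ = 0.83X/2 mol/L.
Concentrations: [C] = 0.83 − 0.83X; [A] = 0.415X.
K = [A] / ([C]^2).
Solving K = 2.72 for X ∈ (0,1): X = 0.627.

X = 0.627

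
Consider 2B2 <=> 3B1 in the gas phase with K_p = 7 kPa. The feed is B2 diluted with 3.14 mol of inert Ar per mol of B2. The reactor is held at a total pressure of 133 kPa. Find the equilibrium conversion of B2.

Take 1 mol B2 as basis and let X be its fractional conversion, so ξ = 0.5X.
Species balance: n_B2 = 1 − X; n_B1 = 1.5X; n_I = 3.14 (inert).
Total moles n_T = 4.14 + 0.5X.
Mole fractions y_i = n_i/n_T; K_p = p_B1^3 / (p_B2^2) with p_i = y_i·P.
This yields a degree-3 equation in X; solving on (0,1), X = 0.315.

X = 0.315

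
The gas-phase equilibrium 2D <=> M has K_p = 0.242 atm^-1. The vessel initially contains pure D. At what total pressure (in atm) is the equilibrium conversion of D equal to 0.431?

P = 2.16 atm

Basis: 1 mol D initially; let X = conversion of D. Extent ξ = 0.5X.
At extent ξ: n_D = 1 − X; n_M = 0.5X.
n_T = Σnᵢ = 1 − 0.5X.
K_p = p_M / (p_D^2) with p_i = (n_i/n_T)·P.
At X = 0.431: the mole-fraction product g(X) = Π y_i^ν_i = 0.5222. Since K_p = g(X)·P^{-1}, P = (g/K_p)^(1/1) = (0.5222/0.242)^(1/1) = 2.16 atm.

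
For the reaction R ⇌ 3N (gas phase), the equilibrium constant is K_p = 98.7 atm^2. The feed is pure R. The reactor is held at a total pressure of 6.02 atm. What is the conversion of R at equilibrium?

Take 1 mol R as basis and let X be its fractional conversion, so ξ = X.
At extent ξ: n_R = 1 − X; n_N = 3X.
Summing: n_T = 1 + 2X.
y_i = n_i/n_T, p_i = y_i·P. K_p = p_N^3 / (p_R).
Substituting and setting equal to 98.7 atm^2 gives a polynomial in X; the root in (0,1) is X = 0.582.

X = 0.582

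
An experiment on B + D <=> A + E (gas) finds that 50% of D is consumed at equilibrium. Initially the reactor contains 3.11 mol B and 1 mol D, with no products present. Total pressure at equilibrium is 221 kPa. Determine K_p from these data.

K_p = 0.192

Basis: 1 mol D initially; let X = conversion of D. Extent ξ = X.
At extent ξ: n_B = 3.11 − X; n_D = 1 − X; n_A = X; n_E = X.
Since Δν = 0, n_T = 4.11 throughout.
At X = 0.5: n_B = 2.61, n_D = 0.5, n_A = 0.5, n_E = 0.5, n_T = 4.11.
p_i = (n_i/n_T)·P. K_p = p_A p_E / (p_B p_D) = 0.192.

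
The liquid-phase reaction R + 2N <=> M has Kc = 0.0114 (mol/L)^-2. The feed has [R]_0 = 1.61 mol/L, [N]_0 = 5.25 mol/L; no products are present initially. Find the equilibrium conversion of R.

Let X = conversion of R; extent ξ = 1.61·X mol/L.
Concentrations: [R] = 1.61 − 1.61X; [N] = 5.25 − 3.22X; [M] = 1.61X.
Kc = [M] / ([R] [N]^2).
This equals 0.0114 at X = 0.196 (the root in 0 < X < 1).

X = 0.196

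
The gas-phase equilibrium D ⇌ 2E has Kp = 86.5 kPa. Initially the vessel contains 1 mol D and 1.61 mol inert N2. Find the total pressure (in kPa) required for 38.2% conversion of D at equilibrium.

P = 274 kPa

Basis: 1 mol D initially; let X = conversion of D. Extent ξ = X.
At extent ξ: n_D = 1 − X; n_E = 2X; n_I = 1.61 (inert).
Total moles n_T = 2.61 + X.
Kp = p_E^2 / (p_D) with p_i = (n_i/n_T)·P.
At X = 0.382: the mole-fraction product g(X) = Π y_i^ν_i = 0.3157. Since Kp = g(X)·P^{1}, P = (Kp/g)^(1/1) = (86.5/0.3157)^(1/1) = 274 kPa.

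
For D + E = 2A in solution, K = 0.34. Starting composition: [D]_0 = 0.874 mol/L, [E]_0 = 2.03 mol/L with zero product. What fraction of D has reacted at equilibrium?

Let X = conversion of D; extent ξ = 0.874·X mol/L.
Concentrations: [D] = 0.874 − 0.874X; [E] = 2.03 − 0.874X; [A] = 1.75X.
K = [A]^2 / ([D] [E]).
Equating to 0.34: the physical root is X = 0.335.

X = 0.335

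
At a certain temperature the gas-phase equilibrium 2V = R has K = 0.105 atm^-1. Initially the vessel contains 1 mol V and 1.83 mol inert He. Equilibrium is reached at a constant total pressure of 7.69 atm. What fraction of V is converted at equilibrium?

X = 0.297

Basis: 1 mol V initially; let X = conversion of V. Extent ξ = 0.5X.
Species balance: n_V = 1 − X; n_R = 0.5X; n_I = 1.83 (inert).
Summing: n_T = 2.83 − 0.5X.
y_i = n_i/n_T, p_i = y_i·P. K = p_R / (p_V^2).
This yields a degree-2 equation in X; solving on (0,1), X = 0.297.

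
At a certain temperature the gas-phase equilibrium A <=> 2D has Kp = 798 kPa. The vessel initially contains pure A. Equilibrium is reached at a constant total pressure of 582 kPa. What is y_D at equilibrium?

y_D = 0.671

Let X = conversion of A (basis 1 mol A); extent of reaction ξ = X.
At extent ξ: n_A = 1 − X; n_D = 2X.
Summing: n_T = 1 + X.
Mole fractions y_i = n_i/n_T; Kp = p_D^2 / (p_A) with p_i = y_i·P.
Substituting and setting equal to 798 kPa gives a polynomial in X; the root in (0,1) is X = 0.505.
Then n_D = 1.01, n_T = 1.51, so y_D = 0.671.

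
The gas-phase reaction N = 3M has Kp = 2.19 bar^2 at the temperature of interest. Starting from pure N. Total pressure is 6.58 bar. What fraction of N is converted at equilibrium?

X = 0.138

Let X = conversion of N (basis 1 mol N); extent of reaction ξ = X.
Mole table: n_N = 1 − X; n_M = 3X.
Summing: n_T = 1 + 2X.
Mole fractions y_i = n_i/n_T; Kp = p_M^3 / (p_N) with p_i = y_i·P.
Setting this equal to 2.19 bar^2 and taking the physical root (0 < X < 1) gives X = 0.138.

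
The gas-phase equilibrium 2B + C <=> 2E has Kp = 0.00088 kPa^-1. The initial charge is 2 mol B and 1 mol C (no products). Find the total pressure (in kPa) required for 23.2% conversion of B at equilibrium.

P = 374 kPa

Basis: 2 mol B initially; let X = conversion of B. Extent ξ = X.
Species balance: n_B = 2 − 2X; n_C = 1 − X; n_E = 2X.
n_T = Σnᵢ = 3 − X.
Kp = p_E^2 / (p_B^2 p_C) with p_i = (n_i/n_T)·P.
At X = 0.232: the mole-fraction product g(X) = Π y_i^ν_i = 0.3289. Since Kp = g(X)·P^{-1}, P = (g/Kp)^(1/1) = (0.3289/0.00088)^(1/1) = 374 kPa.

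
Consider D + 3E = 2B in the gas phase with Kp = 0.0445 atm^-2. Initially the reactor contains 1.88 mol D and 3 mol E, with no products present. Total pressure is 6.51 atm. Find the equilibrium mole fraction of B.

y_B = 0.222

Take 3 mol E as basis and let X be its fractional conversion, so ξ = X.
At extent ξ: n_D = 1.88 − X; n_E = 3 − 3X; n_B = 2X.
Summing: n_T = 4.88 − 2X.
Mole fractions y_i = n_i/n_T; Kp = p_B^2 / (p_D p_E^3) with p_i = y_i·P.
Setting this equal to 0.0445 atm^-2 and taking the physical root (0 < X < 1) gives X = 0.444.
Then n_B = 0.888, n_T = 3.99, so y_B = 0.222.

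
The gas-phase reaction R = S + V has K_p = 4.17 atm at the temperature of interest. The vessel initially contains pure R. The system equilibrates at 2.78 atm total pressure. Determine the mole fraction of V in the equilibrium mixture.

Take 1 mol R as basis and let X be its fractional conversion, so ξ = X.
At extent ξ: n_R = 1 − X; n_S = X; n_V = X.
n_T = Σnᵢ = 1 + X.
y_i = n_i/n_T, p_i = y_i·P. K_p = p_S p_V / (p_R).
Setting this equal to 4.17 atm and taking the physical root (0 < X < 1) gives X = 0.775.
Then n_V = 0.775, n_T = 1.77, so y_V = 0.436.

y_V = 0.436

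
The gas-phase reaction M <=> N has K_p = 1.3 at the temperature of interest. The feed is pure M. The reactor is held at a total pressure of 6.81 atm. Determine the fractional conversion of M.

Let X = conversion of M (basis 1 mol M); extent of reaction ξ = X.
At extent ξ: n_M = 1 − X; n_N = X.
Total moles n_T = 1 (Δν = 0, constant).
y_i = n_i/n_T, p_i = y_i·P. K_p = p_N / (p_M).
Substituting and setting equal to 1.3 gives a polynomial in X; the root in (0,1) is X = 0.565.

X = 0.565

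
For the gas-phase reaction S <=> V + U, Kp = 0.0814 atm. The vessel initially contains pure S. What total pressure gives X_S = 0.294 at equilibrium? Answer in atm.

Take 1 mol S as basis and let X be its fractional conversion, so ξ = X.
At extent ξ: n_S = 1 − X; n_V = X; n_U = X.
Summing: n_T = 1 + X.
Kp = p_V p_U / (p_S) with p_i = (n_i/n_T)·P.
At X = 0.294: the mole-fraction product g(X) = Π y_i^ν_i = 0.09461. Since Kp = g(X)·P^{1}, P = (Kp/g)^(1/1) = (0.0814/0.09461)^(1/1) = 0.86 atm.

P = 0.86 atm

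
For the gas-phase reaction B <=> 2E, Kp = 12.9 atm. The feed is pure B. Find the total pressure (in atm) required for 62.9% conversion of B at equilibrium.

P = 4.93 atm

Basis: 1 mol B initially; let X = conversion of B. Extent ξ = X.
Species balance: n_B = 1 − X; n_E = 2X.
Total moles n_T = 1 + X.
Kp = p_E^2 / (p_B) with p_i = (n_i/n_T)·P.
At X = 0.629: the mole-fraction product g(X) = Π y_i^ν_i = 2.619. Since Kp = g(X)·P^{1}, P = (Kp/g)^(1/1) = (12.9/2.619)^(1/1) = 4.93 atm.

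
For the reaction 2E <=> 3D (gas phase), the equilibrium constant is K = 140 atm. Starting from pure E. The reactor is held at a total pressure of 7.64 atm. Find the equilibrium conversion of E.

Take 1 mol E as basis and let X be its fractional conversion, so ξ = 0.5X.
Mole table: n_E = 1 − X; n_D = 1.5X.
Total moles n_T = 1 + 0.5X.
Mole fractions y_i = n_i/n_T; K = p_D^3 / (p_E^2) with p_i = y_i·P.
This yields a degree-3 equation in X; solving on (0,1), X = 0.759.

X = 0.759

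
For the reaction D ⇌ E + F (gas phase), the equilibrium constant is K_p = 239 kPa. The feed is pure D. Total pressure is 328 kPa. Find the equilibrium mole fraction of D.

y_D = 0.213

Take 1 mol D as basis and let X be its fractional conversion, so ξ = X.
Moles: n_D = 1 − X; n_E = X; n_F = X.
Summing: n_T = 1 + X.
With p_i = (n_i/n_T)P, K_p = p_E p_F / (p_D).
This yields a degree-2 equation in X; solving on (0,1), X = 0.649.
Then n_D = 0.351, n_T = 1.65, so y_D = 0.213.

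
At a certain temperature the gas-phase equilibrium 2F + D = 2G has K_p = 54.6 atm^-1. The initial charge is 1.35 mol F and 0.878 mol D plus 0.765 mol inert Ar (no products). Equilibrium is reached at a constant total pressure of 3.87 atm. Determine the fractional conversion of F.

X = 0.839

Let X = conversion of F (basis 1.35 mol F); extent of reaction ξ = 0.675X.
Mole table: n_F = 1.35 − 1.35X; n_D = 0.878 − 0.675X; n_G = 1.35X; n_I = 0.765 (inert).
Summing: n_T = 2.99 − 0.675X.
Mole fractions y_i = n_i/n_T; K_p = p_G^2 / (p_F^2 p_D) with p_i = y_i·P.
Equating to 54.6 atm^-1 and solving on 0 < X < 1: X = 0.839.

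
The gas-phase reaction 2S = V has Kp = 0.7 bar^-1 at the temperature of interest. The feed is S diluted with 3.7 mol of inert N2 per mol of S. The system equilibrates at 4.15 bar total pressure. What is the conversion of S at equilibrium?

Take 1 mol S as basis and let X be its fractional conversion, so ξ = 0.5X.
Species balance: n_S = 1 − X; n_V = 0.5X; n_I = 3.7 (inert).
Total moles n_T = 4.7 − 0.5X.
Mole fractions y_i = n_i/n_T; Kp = p_V / (p_S^2) with p_i = y_i·P.
Substituting and setting equal to 0.7 bar^-1 gives a polynomial in X; the root in (0,1) is X = 0.426.

X = 0.426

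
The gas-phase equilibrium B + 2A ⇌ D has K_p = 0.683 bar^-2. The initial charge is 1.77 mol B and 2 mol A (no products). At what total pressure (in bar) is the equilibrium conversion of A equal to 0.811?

P = 6.32 bar

Let X = conversion of A (basis 2 mol A); extent of reaction ξ = X.
Moles: n_B = 1.77 − X; n_A = 2 − 2X; n_D = X.
Summing: n_T = 3.77 − 2X.
K_p = p_D / (p_B p_A^2) with p_i = (n_i/n_T)·P.
At X = 0.811: the mole-fraction product g(X) = Π y_i^ν_i = 27.31. Since K_p = g(X)·P^{-2}, P = (g/K_p)^(1/2) = (27.31/0.683)^(1/2) = 6.32 bar.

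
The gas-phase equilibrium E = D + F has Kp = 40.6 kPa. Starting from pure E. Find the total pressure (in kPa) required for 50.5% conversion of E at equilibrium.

Let X = conversion of E (basis 1 mol E); extent of reaction ξ = X.
Moles: n_E = 1 − X; n_D = X; n_F = X.
Summing: n_T = 1 + X.
Kp = p_D p_F / (p_E) with p_i = (n_i/n_T)·P.
At X = 0.505: the mole-fraction product g(X) = Π y_i^ν_i = 0.3423. Since Kp = g(X)·P^{1}, P = (Kp/g)^(1/1) = (40.6/0.3423)^(1/1) = 119 kPa.

P = 119 kPa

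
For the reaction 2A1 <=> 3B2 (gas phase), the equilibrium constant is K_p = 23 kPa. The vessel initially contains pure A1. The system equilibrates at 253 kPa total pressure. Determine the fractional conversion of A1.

Take 1 mol A1 as basis and let X be its fractional conversion, so ξ = 0.5X.
Mole table: n_A1 = 1 − X; n_B2 = 1.5X.
Total moles n_T = 1 + 0.5X.
y_i = n_i/n_T, p_i = y_i·P. K_p = p_B2^3 / (p_A1^2).
Equating to 23 kPa and solving on 0 < X < 1: X = 0.256.

X = 0.256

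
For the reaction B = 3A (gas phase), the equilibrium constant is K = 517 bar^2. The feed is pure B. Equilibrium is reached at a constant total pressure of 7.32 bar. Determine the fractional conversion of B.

Let X = conversion of B (basis 1 mol B); extent of reaction ξ = X.
Species balance: n_B = 1 − X; n_A = 3X.
n_T = Σnᵢ = 1 + 2X.
y_i = n_i/n_T, p_i = y_i·P. K = p_A^3 / (p_B).
Setting this equal to 517 bar^2 and taking the physical root (0 < X < 1) gives X = 0.792.

X = 0.792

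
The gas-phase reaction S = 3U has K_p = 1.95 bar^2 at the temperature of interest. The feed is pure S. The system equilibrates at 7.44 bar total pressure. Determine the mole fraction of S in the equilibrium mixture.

Take 1 mol S as basis and let X be its fractional conversion, so ξ = X.
At extent ξ: n_S = 1 − X; n_U = 3X.
n_T = Σnᵢ = 1 + 2X.
y_i = n_i/n_T, p_i = y_i·P. K_p = p_U^3 / (p_S).
Substituting and setting equal to 1.95 bar^2 gives a polynomial in X; the root in (0,1) is X = 0.121.
Then n_S = 0.879, n_T = 1.24, so y_S = 0.708.

y_S = 0.708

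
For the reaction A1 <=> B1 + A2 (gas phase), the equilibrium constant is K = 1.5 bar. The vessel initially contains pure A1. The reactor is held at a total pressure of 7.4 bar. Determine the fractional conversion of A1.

X = 0.411

Take 1 mol A1 as basis and let X be its fractional conversion, so ξ = X.
Mole table: n_A1 = 1 − X; n_B1 = X; n_A2 = X.
Summing: n_T = 1 + X.
With p_i = (n_i/n_T)P, K = p_B1 p_A2 / (p_A1).
Setting this equal to 1.5 bar and taking the physical root (0 < X < 1) gives X = 0.411.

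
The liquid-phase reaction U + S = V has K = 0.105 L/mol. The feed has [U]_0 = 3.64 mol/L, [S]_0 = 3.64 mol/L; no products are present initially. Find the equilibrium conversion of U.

X = 0.228

Let X = conversion of U; extent ξ = 3.64·X mol/L.
Concentrations: [U] = 3.64 − 3.64X; [S] = 3.64 − 3.64X; [V] = 3.64X.
K = [V] / ([U] [S]).
Setting equal to 0.105 and solving for X on (0,1) gives X = 0.228.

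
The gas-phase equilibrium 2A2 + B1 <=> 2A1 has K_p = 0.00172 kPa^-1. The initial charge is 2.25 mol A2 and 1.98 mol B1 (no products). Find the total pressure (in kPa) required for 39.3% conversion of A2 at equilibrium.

Basis: 2.25 mol A2 initially; let X = conversion of A2. Extent ξ = 1.12X.
At extent ξ: n_A2 = 2.25 − 2.25X; n_B1 = 1.98 − 1.12X; n_A1 = 2.25X.
n_T = Σnᵢ = 4.23 − 1.12X.
K_p = p_A1^2 / (p_A2^2 p_B1) with p_i = (n_i/n_T)·P.
At X = 0.393: the mole-fraction product g(X) = Π y_i^ν_i = 1.032. Since K_p = g(X)·P^{-1}, P = (g/K_p)^(1/1) = (1.032/0.00172)^(1/1) = 600 kPa.

P = 600 kPa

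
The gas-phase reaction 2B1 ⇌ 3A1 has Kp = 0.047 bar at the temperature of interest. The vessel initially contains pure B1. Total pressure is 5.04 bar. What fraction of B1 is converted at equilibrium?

X = 0.131

Let X = conversion of B1 (basis 1 mol B1); extent of reaction ξ = 0.5X.
Moles: n_B1 = 1 − X; n_A1 = 1.5X.
Summing: n_T = 1 + 0.5X.
y_i = n_i/n_T, p_i = y_i·P. Kp = p_A1^3 / (p_B1^2).
Setting this equal to 0.047 bar and taking the physical root (0 < X < 1) gives X = 0.131.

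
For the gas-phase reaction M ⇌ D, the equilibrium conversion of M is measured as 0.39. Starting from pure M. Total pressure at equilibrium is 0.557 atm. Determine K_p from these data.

Take 1 mol M as basis and let X be its fractional conversion, so ξ = X.
Mole table: n_M = 1 − X; n_D = X.
n_T stays at 1 (no change in mole number).
At X = 0.39: n_M = 0.61, n_D = 0.39, n_T = 1.
p_i = (n_i/n_T)·P. K_p = p_D / (p_M) = 0.639.

K_p = 0.639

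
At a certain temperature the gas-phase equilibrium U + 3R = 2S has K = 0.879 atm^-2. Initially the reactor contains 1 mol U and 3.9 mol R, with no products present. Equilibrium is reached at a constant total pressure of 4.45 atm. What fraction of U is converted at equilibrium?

X = 0.723

Let X = conversion of U (basis 1 mol U); extent of reaction ξ = X.
Moles: n_U = 1 − X; n_R = 3.9 − 3X; n_S = 2X.
Total moles n_T = 4.9 − 2X.
With p_i = (n_i/n_T)P, K = p_S^2 / (p_U p_R^3).
Equating to 0.879 atm^-2 and solving on 0 < X < 1: X = 0.723.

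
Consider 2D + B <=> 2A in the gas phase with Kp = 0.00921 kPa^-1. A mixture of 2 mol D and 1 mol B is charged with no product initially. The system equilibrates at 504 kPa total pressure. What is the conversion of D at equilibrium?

Basis: 2 mol D initially; let X = conversion of D. Extent ξ = X.
Moles: n_D = 2 − 2X; n_B = 1 − X; n_A = 2X.
Total moles n_T = 3 − X.
y_i = n_i/n_T, p_i = y_i·P. Kp = p_A^2 / (p_D^2 p_B).
Equating to 0.00921 kPa^-1 and solving on 0 < X < 1: X = 0.492.

X = 0.492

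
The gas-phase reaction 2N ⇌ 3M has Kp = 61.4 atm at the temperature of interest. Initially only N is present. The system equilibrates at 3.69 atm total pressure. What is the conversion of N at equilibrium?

X = 0.750

Basis: 1 mol N initially; let X = conversion of N. Extent ξ = 0.5X.
At extent ξ: n_N = 1 − X; n_M = 1.5X.
Total moles n_T = 1 + 0.5X.
With p_i = (n_i/n_T)P, Kp = p_M^3 / (p_N^2).
This yields a degree-3 equation in X; solving on (0,1), X = 0.750.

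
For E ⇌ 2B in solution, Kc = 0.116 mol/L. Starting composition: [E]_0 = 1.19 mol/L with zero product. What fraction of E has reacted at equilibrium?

X = 0.144

Let X = conversion of E; extent ξ = 1.19·X mol/L.
Concentrations: [E] = 1.19 − 1.19X; [B] = 2.38X.
Kc = [B]^2 / ([E]).
Equating to 0.116 mol/L: the physical root is X = 0.144.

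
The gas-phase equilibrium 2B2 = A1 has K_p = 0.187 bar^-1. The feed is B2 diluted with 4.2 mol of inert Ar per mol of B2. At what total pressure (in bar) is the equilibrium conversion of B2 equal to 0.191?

Take 1 mol B2 as basis and let X be its fractional conversion, so ξ = 0.5X.
Mole table: n_B2 = 1 − X; n_A1 = 0.5X; n_I = 4.2 (inert).
Summing: n_T = 5.2 − 0.5X.
K_p = p_A1 / (p_B2^2) with p_i = (n_i/n_T)·P.
At X = 0.191: the mole-fraction product g(X) = Π y_i^ν_i = 0.7448. Since K_p = g(X)·P^{-1}, P = (g/K_p)^(1/1) = (0.7448/0.187)^(1/1) = 3.98 bar.

P = 3.98 bar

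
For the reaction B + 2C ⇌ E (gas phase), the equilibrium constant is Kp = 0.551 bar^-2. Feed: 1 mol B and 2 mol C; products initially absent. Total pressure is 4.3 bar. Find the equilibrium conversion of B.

Take 1 mol B as basis and let X be its fractional conversion, so ξ = X.
Mole table: n_B = 1 − X; n_C = 2 − 2X; n_E = X.
n_T = Σnᵢ = 3 − 2X.
y_i = n_i/n_T, p_i = y_i·P. Kp = p_E / (p_B p_C^2).
This yields a degree-3 equation in X; solving on (0,1), X = 0.641.

X = 0.641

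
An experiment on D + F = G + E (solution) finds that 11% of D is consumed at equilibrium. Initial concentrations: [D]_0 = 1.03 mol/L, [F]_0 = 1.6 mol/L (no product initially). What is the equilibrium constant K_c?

Let X = conversion of D.
Concentrations: [D] = 1.03 − 1.03X; [F] = 1.6 − 1.03X; [G] = 1.03X; [E] = 1.03X.
At X = 0.11: [D] = 0.917, [F] = 1.49, [G] = 0.113, [E] = 0.113.
K_c = [G] [E] / ([D] [F]) = 0.00942.

K_c = 0.00942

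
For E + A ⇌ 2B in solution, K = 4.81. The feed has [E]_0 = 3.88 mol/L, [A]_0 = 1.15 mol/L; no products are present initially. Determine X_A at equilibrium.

Let X = conversion of A; extent ξ = 1.15·X mol/L.
Concentrations: [E] = 3.88 − 1.15X; [A] = 1.15 − 1.15X; [B] = 2.3X.
K = [B]^2 / ([E] [A]).
Setting equal to 4.81 and solving for X on (0,1) gives X = 0.796.

X = 0.796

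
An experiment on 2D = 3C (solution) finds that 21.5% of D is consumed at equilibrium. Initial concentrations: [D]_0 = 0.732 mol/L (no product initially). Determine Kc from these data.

Kc = 0.0398 mol/L

Let X = conversion of D.
Concentrations: [D] = 0.732 − 0.732X; [C] = 1.1X.
At X = 0.215: [D] = 0.575, [C] = 0.236.
Kc = [C]^3 / ([D]^2) = 0.0398 mol/L.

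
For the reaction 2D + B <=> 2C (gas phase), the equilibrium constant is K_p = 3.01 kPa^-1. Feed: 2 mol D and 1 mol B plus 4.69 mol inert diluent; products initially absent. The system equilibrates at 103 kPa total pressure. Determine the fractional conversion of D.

X = 0.765

Let X = conversion of D (basis 2 mol D); extent of reaction ξ = X.
Mole table: n_D = 2 − 2X; n_B = 1 − X; n_C = 2X; n_I = 4.69 (inert).
Total moles n_T = 7.69 − X.
Mole fractions y_i = n_i/n_T; K_p = p_C^2 / (p_D^2 p_B) with p_i = y_i·P.
Substituting and setting equal to 3.01 kPa^-1 gives a polynomial in X; the root in (0,1) is X = 0.765.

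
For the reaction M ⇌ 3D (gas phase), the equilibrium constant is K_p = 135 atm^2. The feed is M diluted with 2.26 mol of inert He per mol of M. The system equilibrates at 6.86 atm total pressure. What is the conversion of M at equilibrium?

X = 0.797

Basis: 1 mol M initially; let X = conversion of M. Extent ξ = X.
Moles: n_M = 1 − X; n_D = 3X; n_I = 2.26 (inert).
Summing: n_T = 3.26 + 2X.
Mole fractions y_i = n_i/n_T; K_p = p_D^3 / (p_M) with p_i = y_i·P.
Setting this equal to 135 atm^2 and taking the physical root (0 < X < 1) gives X = 0.797.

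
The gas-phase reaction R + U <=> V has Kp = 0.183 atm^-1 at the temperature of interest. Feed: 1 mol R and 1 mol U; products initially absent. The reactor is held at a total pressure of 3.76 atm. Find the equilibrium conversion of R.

Take 1 mol R as basis and let X be its fractional conversion, so ξ = X.
Moles: n_R = 1 − X; n_U = 1 − X; n_V = X.
Summing: n_T = 2 − X.
y_i = n_i/n_T, p_i = y_i·P. Kp = p_V / (p_R p_U).
Setting this equal to 0.183 atm^-1 and taking the physical root (0 < X < 1) gives X = 0.230.

X = 0.230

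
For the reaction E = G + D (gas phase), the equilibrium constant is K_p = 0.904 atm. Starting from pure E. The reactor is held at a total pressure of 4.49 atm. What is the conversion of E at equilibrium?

X = 0.409

Take 1 mol E as basis and let X be its fractional conversion, so ξ = X.
Moles: n_E = 1 − X; n_G = X; n_D = X.
Total moles n_T = 1 + X.
With p_i = (n_i/n_T)P, K_p = p_G p_D / (p_E).
This yields a degree-2 equation in X; solving on (0,1), X = 0.409.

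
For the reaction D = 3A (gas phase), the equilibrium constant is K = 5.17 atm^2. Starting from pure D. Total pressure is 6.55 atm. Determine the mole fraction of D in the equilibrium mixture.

y_D = 0.587

Basis: 1 mol D initially; let X = conversion of D. Extent ξ = X.
At extent ξ: n_D = 1 − X; n_A = 3X.
Summing: n_T = 1 + 2X.
Mole fractions y_i = n_i/n_T; K = p_A^3 / (p_D) with p_i = y_i·P.
Setting this equal to 5.17 atm^2 and taking the physical root (0 < X < 1) gives X = 0.190.
Then n_D = 0.81, n_T = 1.38, so y_D = 0.587.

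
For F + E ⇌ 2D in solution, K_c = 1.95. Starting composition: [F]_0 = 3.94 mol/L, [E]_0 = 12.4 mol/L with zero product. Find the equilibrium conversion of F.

Let X = conversion of F; extent ξ = 3.94·X mol/L.
Concentrations: [F] = 3.94 − 3.94X; [E] = 12.4 − 3.94X; [D] = 7.88X.
K_c = [D]^2 / ([F] [E]).
This equals 1.95 at X = 0.651 (the root in 0 < X < 1).

X = 0.651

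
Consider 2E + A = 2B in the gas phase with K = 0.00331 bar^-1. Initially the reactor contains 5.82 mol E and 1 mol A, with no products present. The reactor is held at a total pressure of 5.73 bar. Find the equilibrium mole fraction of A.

Let X = conversion of A (basis 1 mol A); extent of reaction ξ = X.
At extent ξ: n_E = 5.82 − 2X; n_A = 1 − X; n_B = 2X.
n_T = Σnᵢ = 6.82 − X.
With p_i = (n_i/n_T)P, K = p_B^2 / (p_E^2 p_A).
Substituting and setting equal to 0.00331 bar^-1 gives a polynomial in X; the root in (0,1) is X = 0.137.
Then n_A = 0.863, n_T = 6.68, so y_A = 0.129.

y_A = 0.129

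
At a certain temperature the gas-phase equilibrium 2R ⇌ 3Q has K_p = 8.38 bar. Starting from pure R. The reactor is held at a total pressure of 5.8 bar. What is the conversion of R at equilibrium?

Take 1 mol R as basis and let X be its fractional conversion, so ξ = 0.5X.
Mole table: n_R = 1 − X; n_Q = 1.5X.
Total moles n_T = 1 + 0.5X.
Mole fractions y_i = n_i/n_T; K_p = p_Q^3 / (p_R^2) with p_i = y_i·P.
Equating to 8.38 bar and solving on 0 < X < 1: X = 0.507.

X = 0.507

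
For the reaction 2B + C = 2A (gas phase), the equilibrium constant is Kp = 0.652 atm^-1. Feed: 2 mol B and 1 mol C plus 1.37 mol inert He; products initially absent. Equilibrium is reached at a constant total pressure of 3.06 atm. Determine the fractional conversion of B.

X = 0.361

Let X = conversion of B (basis 2 mol B); extent of reaction ξ = X.
Moles: n_B = 2 − 2X; n_C = 1 − X; n_A = 2X; n_I = 1.37 (inert).
Summing: n_T = 4.37 − X.
y_i = n_i/n_T, p_i = y_i·P. Kp = p_A^2 / (p_B^2 p_C).
Substituting and setting equal to 0.652 atm^-1 gives a polynomial in X; the root in (0,1) is X = 0.361.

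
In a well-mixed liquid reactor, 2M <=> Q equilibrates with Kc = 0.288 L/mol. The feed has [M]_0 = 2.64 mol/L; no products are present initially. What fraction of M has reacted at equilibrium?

X = 0.454

Let X = conversion of M; extent ξ = 2.64X/2 mol/L.
Concentrations: [M] = 2.64 − 2.64X; [Q] = 1.32X.
Kc = [Q] / ([M]^2).
Solving Kc = 0.288 for X ∈ (0,1): X = 0.454.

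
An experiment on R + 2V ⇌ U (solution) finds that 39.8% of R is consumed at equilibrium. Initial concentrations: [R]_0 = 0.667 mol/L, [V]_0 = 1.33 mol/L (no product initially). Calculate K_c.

K_c = 1.04 (mol/L)^-2

Let X = conversion of R.
Concentrations: [R] = 0.667 − 0.667X; [V] = 1.33 − 1.33X; [U] = 0.667X.
At X = 0.398: [R] = 0.402, [V] = 0.799, [U] = 0.265.
K_c = [U] / ([R] [V]^2) = 1.04 (mol/L)^-2.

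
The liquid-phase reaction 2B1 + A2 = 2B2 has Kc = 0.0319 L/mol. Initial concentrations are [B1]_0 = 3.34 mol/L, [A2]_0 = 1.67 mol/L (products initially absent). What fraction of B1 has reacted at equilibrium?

Let X = conversion of B1; extent ξ = 3.34X/2 mol/L.
Concentrations: [B1] = 3.34 − 3.34X; [A2] = 1.67 − 1.67X; [B2] = 3.34X.
Kc = [B2]^2 / ([B1]^2 [A2]).
Equating to 0.0319 L/mol: the physical root is X = 0.173.

X = 0.173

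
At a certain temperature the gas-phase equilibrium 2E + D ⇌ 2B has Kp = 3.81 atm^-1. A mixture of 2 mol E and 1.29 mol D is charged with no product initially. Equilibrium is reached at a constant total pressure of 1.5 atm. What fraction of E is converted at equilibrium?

X = 0.554

Let X = conversion of E (basis 2 mol E); extent of reaction ξ = X.
Moles: n_E = 2 − 2X; n_D = 1.29 − X; n_B = 2X.
n_T = Σnᵢ = 3.29 − X.
Mole fractions y_i = n_i/n_T; Kp = p_B^2 / (p_E^2 p_D) with p_i = y_i·P.
Substituting and setting equal to 3.81 atm^-1 gives a polynomial in X; the root in (0,1) is X = 0.554.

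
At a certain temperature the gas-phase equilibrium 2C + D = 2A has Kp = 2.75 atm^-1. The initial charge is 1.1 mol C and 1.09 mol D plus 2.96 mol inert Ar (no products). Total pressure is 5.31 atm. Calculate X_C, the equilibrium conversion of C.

Basis: 1.1 mol C initially; let X = conversion of C. Extent ξ = 0.55X.
Species balance: n_C = 1.1 − 1.1X; n_D = 1.09 − 0.55X; n_A = 1.1X; n_I = 2.96 (inert).
n_T = Σnᵢ = 5.15 − 0.55X.
With p_i = (n_i/n_T)P, Kp = p_A^2 / (p_C^2 p_D).
Setting this equal to 2.75 atm^-1 and taking the physical root (0 < X < 1) gives X = 0.603.

X = 0.603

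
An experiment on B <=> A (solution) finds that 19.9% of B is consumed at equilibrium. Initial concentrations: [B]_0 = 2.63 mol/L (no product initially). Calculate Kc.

Kc = 0.248

Let X = conversion of B.
Concentrations: [B] = 2.63 − 2.63X; [A] = 2.63X.
At X = 0.199: [B] = 2.11, [A] = 0.523.
Kc = [A] / ([B]) = 0.248.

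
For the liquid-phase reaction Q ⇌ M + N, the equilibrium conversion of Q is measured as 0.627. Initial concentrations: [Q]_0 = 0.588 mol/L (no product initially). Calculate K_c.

Let X = conversion of Q.
Concentrations: [Q] = 0.588 − 0.588X; [M] = 0.588X; [N] = 0.588X.
At X = 0.627: [Q] = 0.219, [M] = 0.369, [N] = 0.369.
K_c = [M] [N] / ([Q]) = 0.62 mol/L.

K_c = 0.62 mol/L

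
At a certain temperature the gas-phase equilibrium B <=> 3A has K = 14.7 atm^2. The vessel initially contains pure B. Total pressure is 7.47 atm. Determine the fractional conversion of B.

X = 0.255

Let X = conversion of B (basis 1 mol B); extent of reaction ξ = X.
Species balance: n_B = 1 − X; n_A = 3X.
Summing: n_T = 1 + 2X.
With p_i = (n_i/n_T)P, K = p_A^3 / (p_B).
Setting this equal to 14.7 atm^2 and taking the physical root (0 < X < 1) gives X = 0.255.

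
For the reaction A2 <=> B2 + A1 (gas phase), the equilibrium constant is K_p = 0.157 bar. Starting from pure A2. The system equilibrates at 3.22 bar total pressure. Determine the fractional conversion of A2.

Basis: 1 mol A2 initially; let X = conversion of A2. Extent ξ = X.
Moles: n_A2 = 1 − X; n_B2 = X; n_A1 = X.
Summing: n_T = 1 + X.
Mole fractions y_i = n_i/n_T; K_p = p_B2 p_A1 / (p_A2) with p_i = y_i·P.
Equating to 0.157 bar and solving on 0 < X < 1: X = 0.216.

X = 0.216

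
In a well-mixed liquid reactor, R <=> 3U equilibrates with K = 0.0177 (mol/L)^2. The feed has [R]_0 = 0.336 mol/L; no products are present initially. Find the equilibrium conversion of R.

Let X = conversion of R; extent ξ = 0.336·X mol/L.
Concentrations: [R] = 0.336 − 0.336X; [U] = 1.01X.
K = [U]^3 / ([R]).
Solving K = 0.0177 for X ∈ (0,1): X = 0.169.

X = 0.169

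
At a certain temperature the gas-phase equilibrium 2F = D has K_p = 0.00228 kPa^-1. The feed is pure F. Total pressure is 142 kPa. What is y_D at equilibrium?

Let X = conversion of F (basis 1 mol F); extent of reaction ξ = 0.5X.
Mole table: n_F = 1 − X; n_D = 0.5X.
n_T = Σnᵢ = 1 − 0.5X.
With p_i = (n_i/n_T)P, K_p = p_D / (p_F^2).
Equating to 0.00228 kPa^-1 and solving on 0 < X < 1: X = 0.340.
Then n_D = 0.17, n_T = 0.83, so y_D = 0.205.

y_D = 0.205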